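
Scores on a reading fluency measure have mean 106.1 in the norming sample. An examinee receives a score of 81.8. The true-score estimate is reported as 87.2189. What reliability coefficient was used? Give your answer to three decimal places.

T̂ = ρX + (1 − ρ)μ  ⇒  T̂ − μ = ρ(X − μ)
ρ = (T̂ − μ)/(X − μ) = (87.2189 − 106.1) / (81.8 − 106.1) = -18.8811 / -24.3 = 0.77700

0.777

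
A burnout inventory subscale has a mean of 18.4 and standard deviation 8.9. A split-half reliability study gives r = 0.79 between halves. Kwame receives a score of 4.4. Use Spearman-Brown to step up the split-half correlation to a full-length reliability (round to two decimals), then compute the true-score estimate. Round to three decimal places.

Spearman-Brown: ρ = 2r/(1 + r) = 2(0.79)/(1 + 0.79) = 1.580/1.79 = 0.8827 → 0.88
Weight the observed score by reliability and the mean by (1 − reliability): T̂ = 0.88·4.4 + 0.12·18.4 = 3.872 + 2.208 = 6.0800.

6.080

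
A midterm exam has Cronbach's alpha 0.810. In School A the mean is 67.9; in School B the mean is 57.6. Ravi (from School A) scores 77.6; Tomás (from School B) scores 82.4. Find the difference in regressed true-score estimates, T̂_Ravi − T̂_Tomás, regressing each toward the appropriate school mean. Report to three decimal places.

-1.931

T̂_Ravi = 0.810(77.6) + 0.190(67.9) = 75.75700
T̂_Tomás = 0.810(82.4) + 0.190(57.6) = 77.68800
Difference = 75.75700 − 77.68800 = -1.93100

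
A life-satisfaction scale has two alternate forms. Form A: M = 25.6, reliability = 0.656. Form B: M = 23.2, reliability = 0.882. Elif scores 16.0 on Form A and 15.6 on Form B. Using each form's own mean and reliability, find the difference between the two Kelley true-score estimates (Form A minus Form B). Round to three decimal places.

T̂_A = 0.656(16.0) + 0.344(25.6) = 19.30240
T̂_B = 0.882(15.6) + 0.118(23.2) = 16.49680
T̂_A − T̂_B = 2.80560

2.806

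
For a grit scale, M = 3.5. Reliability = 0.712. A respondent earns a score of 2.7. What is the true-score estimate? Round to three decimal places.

2.930

T̂ = 0.712(2.7) + 0.288(3.5) = 1.9224 + 1.0080 = 2.9304 → 2.930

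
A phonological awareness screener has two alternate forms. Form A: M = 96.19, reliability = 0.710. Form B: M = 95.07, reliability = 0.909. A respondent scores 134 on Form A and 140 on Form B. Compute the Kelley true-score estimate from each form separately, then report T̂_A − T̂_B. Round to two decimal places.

-12.88

T̂_A = 0.710(134) + 0.290(96.19) = 123.0351
T̂_B = 0.909(140) + 0.091(95.07) = 135.9114
T̂_A − T̂_B = -12.8763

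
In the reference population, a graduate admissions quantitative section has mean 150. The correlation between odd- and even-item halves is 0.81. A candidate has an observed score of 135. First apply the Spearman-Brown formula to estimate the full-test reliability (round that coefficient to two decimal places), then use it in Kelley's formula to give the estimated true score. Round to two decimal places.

Spearman-Brown: ρ = 2r/(1 + r) = 2(0.81)/(1 + 0.81) = 1.620/1.81 = 0.8950 → 0.90
T̂ = 0.90(135) + 0.10(150) = 121.50 + 15.00 = 136.500 → 136.50

136.50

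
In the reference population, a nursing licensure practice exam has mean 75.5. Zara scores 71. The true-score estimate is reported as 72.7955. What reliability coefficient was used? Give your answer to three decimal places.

0.601

T̂ = ρX + (1 − ρ)μ  ⇒  T̂ − μ = ρ(X − μ)
ρ = (T̂ − μ)/(X − μ) = (72.7955 − 75.5) / (71 − 75.5) = -2.7045 / -4.5 = 0.60100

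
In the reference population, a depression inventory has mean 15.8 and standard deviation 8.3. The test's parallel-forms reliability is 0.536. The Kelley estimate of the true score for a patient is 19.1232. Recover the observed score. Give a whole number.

T̂ = ρX + (1 − ρ)μ  ⇒  X = (T̂ − (1 − ρ)μ) / ρ
X = (19.1232 − 0.464 × 15.8) / 0.536 = (19.1232 − 7.3312) / 0.536 = 11.7920 / 0.536 = 22.00

22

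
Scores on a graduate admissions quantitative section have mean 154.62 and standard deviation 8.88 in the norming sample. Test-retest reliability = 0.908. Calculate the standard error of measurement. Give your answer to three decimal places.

SEM = SD · √(1 − ρ) = 8.88 × √0.092 = 8.88 × 0.3033 = 2.6934

2.693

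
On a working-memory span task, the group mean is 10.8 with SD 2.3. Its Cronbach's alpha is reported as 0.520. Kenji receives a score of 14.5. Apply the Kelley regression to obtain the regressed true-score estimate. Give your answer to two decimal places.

Regress the observed score toward the mean by the unreliability: T̂ = 0.520·14.5 + 0.480·10.8 = 7.5400 + 5.1840 = 12.724.

12.72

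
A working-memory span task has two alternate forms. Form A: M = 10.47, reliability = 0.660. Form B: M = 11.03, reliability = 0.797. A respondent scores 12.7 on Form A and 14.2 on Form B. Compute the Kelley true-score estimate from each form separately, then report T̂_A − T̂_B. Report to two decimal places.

T̂_A = 0.660(12.7) + 0.340(10.47) = 11.9418
T̂_B = 0.797(14.2) + 0.203(11.03) = 13.5565
T̂_A − T̂_B = -1.6147

-1.61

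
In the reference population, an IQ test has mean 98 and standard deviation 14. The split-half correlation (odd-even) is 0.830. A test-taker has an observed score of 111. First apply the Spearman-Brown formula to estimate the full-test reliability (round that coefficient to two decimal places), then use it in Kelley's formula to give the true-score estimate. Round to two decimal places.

Spearman-Brown: ρ = 2r/(1 + r) = 2(0.830)/(1 + 0.830) = 1.6600/1.830 = 0.9071 → 0.91
Weight the observed score by reliability and the mean by (1 − reliability): T̂ = 0.91·111 + 0.09·98 = 101.01 + 8.82 = 109.830.

109.83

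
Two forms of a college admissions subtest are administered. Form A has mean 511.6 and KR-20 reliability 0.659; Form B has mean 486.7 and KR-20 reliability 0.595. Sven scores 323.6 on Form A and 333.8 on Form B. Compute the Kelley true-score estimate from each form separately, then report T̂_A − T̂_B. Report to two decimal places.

T̂_A = 0.659(323.6) + 0.341(511.6) = 387.7080
T̂_B = 0.595(333.8) + 0.405(486.7) = 395.7245
T̂_A − T̂_B = -8.0165

-8.02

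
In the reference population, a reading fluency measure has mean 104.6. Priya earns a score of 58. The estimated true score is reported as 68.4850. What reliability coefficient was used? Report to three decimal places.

0.775

T̂ = ρX + (1 − ρ)μ  ⇒  T̂ − μ = ρ(X − μ)
ρ = (T̂ − μ)/(X − μ) = (68.4850 − 104.6) / (58 − 104.6) = -36.1150 / -46.6 = 0.77500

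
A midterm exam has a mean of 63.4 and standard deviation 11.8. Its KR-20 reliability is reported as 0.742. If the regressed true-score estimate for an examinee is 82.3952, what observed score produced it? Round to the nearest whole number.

T̂ = ρX + (1 − ρ)μ  ⇒  X = (T̂ − (1 − ρ)μ) / ρ
X = (82.3952 − 0.258 × 63.4) / 0.742 = (82.3952 − 16.3572) / 0.742 = 66.0380 / 0.742 = 89.00

89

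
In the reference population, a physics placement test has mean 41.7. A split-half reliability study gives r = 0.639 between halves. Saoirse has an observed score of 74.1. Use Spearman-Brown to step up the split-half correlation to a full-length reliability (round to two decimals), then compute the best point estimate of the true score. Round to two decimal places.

66.97

Spearman-Brown: ρ = 2r/(1 + r) = 2(0.639)/(1 + 0.639) = 1.2780/1.639 = 0.7797 → 0.78
T̂ = 0.78(74.1) + 0.22(41.7) = 57.798 + 9.174 = 66.972 → 66.97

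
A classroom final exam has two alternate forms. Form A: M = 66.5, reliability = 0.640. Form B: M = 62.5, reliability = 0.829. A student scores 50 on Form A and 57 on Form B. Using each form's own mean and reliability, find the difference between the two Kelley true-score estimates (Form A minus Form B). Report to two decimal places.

-2.00

T̂_A = 0.640(50) + 0.360(66.5) = 55.9400
T̂_B = 0.829(57) + 0.171(62.5) = 57.9405
T̂_A − T̂_B = -2.0005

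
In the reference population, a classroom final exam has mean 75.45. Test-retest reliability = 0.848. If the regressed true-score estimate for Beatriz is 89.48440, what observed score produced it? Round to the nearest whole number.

T̂ = ρX + (1 − ρ)μ  ⇒  X = (T̂ − (1 − ρ)μ) / ρ
X = (89.48440 − 0.152 × 75.45) / 0.848 = (89.48440 − 11.46840) / 0.848 = 78.01600 / 0.848 = 92.00

92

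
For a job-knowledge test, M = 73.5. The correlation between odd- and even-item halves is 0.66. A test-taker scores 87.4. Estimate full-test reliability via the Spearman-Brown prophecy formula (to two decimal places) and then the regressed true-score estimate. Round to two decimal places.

Spearman-Brown: ρ = 2r/(1 + r) = 2(0.66)/(1 + 0.66) = 1.320/1.66 = 0.7952 → 0.80
T̂ = 0.80(87.4) + 0.20(73.5) = 69.920 + 14.700 = 84.620 → 84.62

84.62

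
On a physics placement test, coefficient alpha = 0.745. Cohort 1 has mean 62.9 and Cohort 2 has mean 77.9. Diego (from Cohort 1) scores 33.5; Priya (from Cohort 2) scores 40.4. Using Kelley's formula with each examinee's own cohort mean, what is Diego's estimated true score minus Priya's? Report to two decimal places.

-8.97

T̂_Diego = 0.745(33.5) + 0.255(62.9) = 40.9970
T̂_Priya = 0.745(40.4) + 0.255(77.9) = 49.9625
Difference = 40.9970 − 49.9625 = -8.9655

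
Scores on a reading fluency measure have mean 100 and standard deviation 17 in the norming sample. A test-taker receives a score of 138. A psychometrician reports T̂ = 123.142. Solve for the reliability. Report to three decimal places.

T̂ = ρX + (1 − ρ)μ  ⇒  T̂ − μ = ρ(X − μ)
ρ = (T̂ − μ)/(X − μ) = (123.142 − 100) / (138 − 100) = 23.142 / 38.0 = 0.60900

0.609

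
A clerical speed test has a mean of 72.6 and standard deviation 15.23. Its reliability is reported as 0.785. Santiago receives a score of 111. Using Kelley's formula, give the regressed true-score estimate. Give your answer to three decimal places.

T̂ = 0.785(111) + 0.215(72.6) = 87.135 + 15.6090 = 102.7440 → 102.744

102.744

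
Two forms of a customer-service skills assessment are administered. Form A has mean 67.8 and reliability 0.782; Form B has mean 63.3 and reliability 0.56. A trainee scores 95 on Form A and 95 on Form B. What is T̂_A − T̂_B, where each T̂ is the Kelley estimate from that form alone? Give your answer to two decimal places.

T̂_A = 0.782(95) + 0.218(67.8) = 89.0704
T̂_B = 0.56(95) + 0.44(63.3) = 81.0520
T̂_A − T̂_B = 8.0184

8.02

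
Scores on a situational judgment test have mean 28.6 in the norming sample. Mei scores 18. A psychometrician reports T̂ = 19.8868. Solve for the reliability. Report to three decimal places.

T̂ = ρX + (1 − ρ)μ  ⇒  T̂ − μ = ρ(X − μ)
ρ = (T̂ − μ)/(X − μ) = (19.8868 − 28.6) / (18 − 28.6) = -8.7132 / -10.6 = 0.82200

0.822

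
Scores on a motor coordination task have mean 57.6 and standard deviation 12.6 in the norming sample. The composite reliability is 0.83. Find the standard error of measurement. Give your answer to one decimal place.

5.2

SEM = SD · √(1 − ρ) = 12.6 × √0.17 = 12.6 × 0.4123 = 5.195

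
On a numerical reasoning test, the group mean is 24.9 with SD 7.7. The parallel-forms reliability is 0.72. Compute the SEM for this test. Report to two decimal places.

SEM = SD · √(1 − ρ) = 7.7 × √0.28 = 7.7 × 0.5292 = 4.074

4.07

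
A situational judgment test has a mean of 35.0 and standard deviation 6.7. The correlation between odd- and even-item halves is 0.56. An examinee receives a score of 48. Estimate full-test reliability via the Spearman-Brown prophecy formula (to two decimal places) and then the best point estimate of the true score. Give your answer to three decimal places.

Spearman-Brown: ρ = 2r/(1 + r) = 2(0.56)/(1 + 0.56) = 1.120/1.56 = 0.7179 → 0.72
T̂ = 0.72(48) + 0.28(35.0) = 34.56 + 9.800 = 44.3600 → 44.360

44.360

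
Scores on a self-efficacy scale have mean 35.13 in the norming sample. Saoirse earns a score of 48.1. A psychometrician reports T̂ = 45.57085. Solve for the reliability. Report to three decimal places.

T̂ = ρX + (1 − ρ)μ  ⇒  T̂ − μ = ρ(X − μ)
ρ = (T̂ − μ)/(X − μ) = (45.57085 − 35.13) / (48.1 − 35.13) = 10.44085 / 12.97 = 0.80500

0.805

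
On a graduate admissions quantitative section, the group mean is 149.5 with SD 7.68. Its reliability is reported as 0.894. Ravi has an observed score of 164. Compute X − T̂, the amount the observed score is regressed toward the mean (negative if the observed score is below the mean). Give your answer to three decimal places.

T̂ = 0.894(164) + 0.106(149.5) = 146.616 + 15.8470 = 162.46300 → 162.4630
X − T̂ = 164 − 162.4630 = 1.5370 → 1.537

1.537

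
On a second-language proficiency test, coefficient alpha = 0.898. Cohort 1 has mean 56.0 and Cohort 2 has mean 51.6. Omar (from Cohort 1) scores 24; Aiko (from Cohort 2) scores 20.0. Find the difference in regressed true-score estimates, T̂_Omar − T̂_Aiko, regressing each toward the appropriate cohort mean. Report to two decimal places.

4.04

T̂_Omar = 0.898(24) + 0.102(56.0) = 27.2640
T̂_Aiko = 0.898(20.0) + 0.102(51.6) = 23.2232
Difference = 27.2640 − 23.2232 = 4.0408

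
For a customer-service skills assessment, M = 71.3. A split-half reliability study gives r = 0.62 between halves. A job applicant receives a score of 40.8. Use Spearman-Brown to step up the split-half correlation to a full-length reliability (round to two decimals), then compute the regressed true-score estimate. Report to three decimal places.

47.815

Spearman-Brown: ρ = 2r/(1 + r) = 2(0.62)/(1 + 0.62) = 1.240/1.62 = 0.7654 → 0.77
T̂ = 0.77(40.8) + 0.23(71.3) = 31.416 + 16.399 = 47.8150 → 47.815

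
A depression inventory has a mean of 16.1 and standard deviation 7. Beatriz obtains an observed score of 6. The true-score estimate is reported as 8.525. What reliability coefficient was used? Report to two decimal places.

0.75

T̂ = ρX + (1 − ρ)μ  ⇒  T̂ − μ = ρ(X − μ)
ρ = (T̂ − μ)/(X − μ) = (8.525 − 16.1) / (6 − 16.1) = -7.575 / -10.1 = 0.7500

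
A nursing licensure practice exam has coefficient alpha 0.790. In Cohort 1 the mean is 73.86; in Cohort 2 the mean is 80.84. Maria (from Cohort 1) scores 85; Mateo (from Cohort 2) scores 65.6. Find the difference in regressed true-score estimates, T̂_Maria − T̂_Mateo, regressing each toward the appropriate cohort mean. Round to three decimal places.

T̂_Maria = 0.790(85) + 0.210(73.86) = 82.66060
T̂_Mateo = 0.790(65.6) + 0.210(80.84) = 68.80040
Difference = 82.66060 − 68.80040 = 13.86020

13.860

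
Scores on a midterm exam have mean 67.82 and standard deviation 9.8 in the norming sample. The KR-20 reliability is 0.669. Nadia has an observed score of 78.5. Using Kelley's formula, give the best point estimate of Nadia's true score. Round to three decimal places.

74.965

Regress the observed score toward the mean by the unreliability: T̂ = 0.669·78.5 + 0.331·67.82 = 52.5165 + 22.44842 = 74.9649.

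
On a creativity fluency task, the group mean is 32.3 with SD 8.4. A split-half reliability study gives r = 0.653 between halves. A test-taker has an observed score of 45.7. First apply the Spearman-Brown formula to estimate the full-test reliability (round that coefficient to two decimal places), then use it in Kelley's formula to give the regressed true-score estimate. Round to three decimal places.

42.886

Spearman-Brown: ρ = 2r/(1 + r) = 2(0.653)/(1 + 0.653) = 1.3060/1.653 = 0.7901 → 0.79
T̂ = 0.79(45.7) + 0.21(32.3) = 36.103 + 6.783 = 42.8860 → 42.886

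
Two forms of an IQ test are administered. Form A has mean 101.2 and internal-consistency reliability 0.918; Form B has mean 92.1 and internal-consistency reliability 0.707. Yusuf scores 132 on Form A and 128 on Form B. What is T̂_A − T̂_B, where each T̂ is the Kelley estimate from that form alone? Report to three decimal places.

11.993

T̂_A = 0.918(132) + 0.082(101.2) = 129.47440
T̂_B = 0.707(128) + 0.293(92.1) = 117.48130
T̂_A − T̂_B = 11.99310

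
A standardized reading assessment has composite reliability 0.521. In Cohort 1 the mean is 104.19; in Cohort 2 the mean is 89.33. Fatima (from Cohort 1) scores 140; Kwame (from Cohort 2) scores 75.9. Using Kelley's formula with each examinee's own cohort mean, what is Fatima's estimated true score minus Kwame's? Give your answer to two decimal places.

40.51

T̂_Fatima = 0.521(140) + 0.479(104.19) = 122.8470
T̂_Kwame = 0.521(75.9) + 0.479(89.33) = 82.3330
Difference = 122.8470 − 82.3330 = 40.5140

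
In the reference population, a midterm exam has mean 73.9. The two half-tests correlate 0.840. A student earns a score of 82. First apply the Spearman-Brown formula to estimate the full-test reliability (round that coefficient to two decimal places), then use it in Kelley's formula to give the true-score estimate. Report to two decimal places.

81.27

Spearman-Brown: ρ = 2r/(1 + r) = 2(0.840)/(1 + 0.840) = 1.6800/1.840 = 0.9130 → 0.91
Regress the observed score toward the mean by the unreliability: T̂ = 0.91·82 + 0.09·73.9 = 74.62 + 6.651 = 81.271.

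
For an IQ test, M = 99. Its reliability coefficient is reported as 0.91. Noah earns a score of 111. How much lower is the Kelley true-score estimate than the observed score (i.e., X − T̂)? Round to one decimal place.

1.1

Weight the observed score by reliability and the mean by (1 − reliability): T̂ = 0.91·111 + 0.09·99 = 101.01 + 8.91 = 109.920.
X − T̂ = 111 − 109.92 = 1.08 → 1.1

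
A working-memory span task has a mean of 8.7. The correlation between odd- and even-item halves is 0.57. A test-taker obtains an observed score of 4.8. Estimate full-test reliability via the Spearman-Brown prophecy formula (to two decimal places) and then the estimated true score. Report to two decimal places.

5.85

Spearman-Brown: ρ = 2r/(1 + r) = 2(0.57)/(1 + 0.57) = 1.140/1.57 = 0.7261 → 0.73
T̂ = ρX + (1 − ρ)μ
  = 0.73 × 4.8 + 0.27 × 8.7
  = 3.504 + 2.349
  = 5.853
  ≈ 5.85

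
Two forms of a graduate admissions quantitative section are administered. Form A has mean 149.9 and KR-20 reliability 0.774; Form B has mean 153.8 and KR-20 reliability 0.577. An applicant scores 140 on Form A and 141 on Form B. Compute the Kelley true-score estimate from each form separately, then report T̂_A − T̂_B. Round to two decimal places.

T̂_A = 0.774(140) + 0.226(149.9) = 142.2374
T̂_B = 0.577(141) + 0.423(153.8) = 146.4144
T̂_A − T̂_B = -4.1770

-4.18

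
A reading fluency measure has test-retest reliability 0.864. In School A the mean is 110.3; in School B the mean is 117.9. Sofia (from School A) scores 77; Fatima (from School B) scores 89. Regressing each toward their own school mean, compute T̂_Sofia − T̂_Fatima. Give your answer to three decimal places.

-11.402

T̂_Sofia = 0.864(77) + 0.136(110.3) = 81.52880
T̂_Fatima = 0.864(89) + 0.136(117.9) = 92.93040
Difference = 81.52880 − 92.93040 = -11.40160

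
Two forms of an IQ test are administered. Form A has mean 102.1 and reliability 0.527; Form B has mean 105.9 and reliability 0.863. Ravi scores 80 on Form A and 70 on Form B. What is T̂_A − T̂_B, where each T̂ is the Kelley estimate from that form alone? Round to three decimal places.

T̂_A = 0.527(80) + 0.473(102.1) = 90.45330
T̂_B = 0.863(70) + 0.137(105.9) = 74.91830
T̂_A − T̂_B = 15.53500

15.535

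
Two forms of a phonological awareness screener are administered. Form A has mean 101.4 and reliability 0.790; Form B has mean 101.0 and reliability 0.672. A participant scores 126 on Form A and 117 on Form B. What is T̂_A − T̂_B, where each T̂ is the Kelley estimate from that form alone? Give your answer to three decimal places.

T̂_A = 0.790(126) + 0.210(101.4) = 120.83400
T̂_B = 0.672(117) + 0.328(101.0) = 111.75200
T̂_A − T̂_B = 9.08200

9.082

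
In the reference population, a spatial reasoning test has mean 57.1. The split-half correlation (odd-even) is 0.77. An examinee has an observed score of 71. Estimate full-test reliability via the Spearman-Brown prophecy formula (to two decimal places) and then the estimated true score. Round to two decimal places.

Spearman-Brown: ρ = 2r/(1 + r) = 2(0.77)/(1 + 0.77) = 1.540/1.77 = 0.8701 → 0.87
Weight the observed score by reliability and the mean by (1 − reliability): T̂ = 0.87·71 + 0.13·57.1 = 61.77 + 7.423 = 69.193.

69.19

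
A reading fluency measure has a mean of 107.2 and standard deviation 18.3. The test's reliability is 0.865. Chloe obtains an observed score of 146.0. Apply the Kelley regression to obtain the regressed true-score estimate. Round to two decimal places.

140.76

T̂ = 0.865(146.0) + 0.135(107.2) = 126.2900 + 14.4720 = 140.762 → 140.76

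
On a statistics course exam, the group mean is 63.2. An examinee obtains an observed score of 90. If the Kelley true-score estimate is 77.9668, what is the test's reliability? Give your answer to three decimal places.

0.551

T̂ = ρX + (1 − ρ)μ  ⇒  T̂ − μ = ρ(X − μ)
ρ = (T̂ − μ)/(X − μ) = (77.9668 − 63.2) / (90 − 63.2) = 14.7668 / 26.8 = 0.55100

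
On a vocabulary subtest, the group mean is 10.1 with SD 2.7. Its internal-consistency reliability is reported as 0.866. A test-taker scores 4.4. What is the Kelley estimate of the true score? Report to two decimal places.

T̂ = ρX + (1 − ρ)μ
  = 0.866 × 4.4 + 0.134 × 10.1
  = 3.8104 + 1.3534
  = 5.164
  ≈ 5.16

5.16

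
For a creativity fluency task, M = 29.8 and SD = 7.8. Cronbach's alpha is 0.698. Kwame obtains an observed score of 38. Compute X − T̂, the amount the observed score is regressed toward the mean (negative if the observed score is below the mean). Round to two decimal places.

T̂ = 0.698(38) + 0.302(29.8) = 26.524 + 8.9996 = 35.5236 → 35.524
X − T̂ = 38 − 35.524 = 2.476 → 2.48

2.48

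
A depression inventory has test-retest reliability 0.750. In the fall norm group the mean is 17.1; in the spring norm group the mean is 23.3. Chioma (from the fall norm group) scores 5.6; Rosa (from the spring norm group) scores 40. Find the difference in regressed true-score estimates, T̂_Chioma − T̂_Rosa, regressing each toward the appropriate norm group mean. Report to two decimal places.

T̂_Chioma = 0.750(5.6) + 0.250(17.1) = 8.4750
T̂_Rosa = 0.750(40) + 0.250(23.3) = 35.8250
Difference = 8.4750 − 35.8250 = -27.3500

-27.35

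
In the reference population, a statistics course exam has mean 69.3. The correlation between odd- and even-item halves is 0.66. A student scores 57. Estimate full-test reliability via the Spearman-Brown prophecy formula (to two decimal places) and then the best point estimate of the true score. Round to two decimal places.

Spearman-Brown: ρ = 2r/(1 + r) = 2(0.66)/(1 + 0.66) = 1.320/1.66 = 0.7952 → 0.80
T̂ = ρX + (1 − ρ)μ
  = 0.80 × 57 + 0.20 × 69.3
  = 45.60 + 13.860
  = 59.460
  ≈ 59.46

59.46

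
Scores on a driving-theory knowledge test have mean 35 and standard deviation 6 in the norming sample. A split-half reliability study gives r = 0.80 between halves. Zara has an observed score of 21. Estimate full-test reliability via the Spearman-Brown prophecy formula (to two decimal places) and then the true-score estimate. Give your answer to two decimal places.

22.54

Spearman-Brown: ρ = 2r/(1 + r) = 2(0.80)/(1 + 0.80) = 1.600/1.80 = 0.8889 → 0.89
T̂ = ρX + (1 − ρ)μ
  = 0.89 × 21 + 0.11 × 35
  = 18.69 + 3.85
  = 22.540
  ≈ 22.54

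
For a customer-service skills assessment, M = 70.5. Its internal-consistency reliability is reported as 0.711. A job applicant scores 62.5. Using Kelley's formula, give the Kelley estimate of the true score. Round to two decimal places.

T̂ = ρX + (1 − ρ)μ
  = 0.711 × 62.5 + 0.289 × 70.5
  = 44.4375 + 20.3745
  = 64.812
  ≈ 64.81

64.81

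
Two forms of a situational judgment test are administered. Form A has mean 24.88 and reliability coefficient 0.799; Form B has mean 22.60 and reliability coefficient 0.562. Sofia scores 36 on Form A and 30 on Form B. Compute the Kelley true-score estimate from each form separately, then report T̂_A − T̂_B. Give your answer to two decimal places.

7.01

T̂_A = 0.799(36) + 0.201(24.88) = 33.7649
T̂_B = 0.562(30) + 0.438(22.60) = 26.7588
T̂_A − T̂_B = 7.0061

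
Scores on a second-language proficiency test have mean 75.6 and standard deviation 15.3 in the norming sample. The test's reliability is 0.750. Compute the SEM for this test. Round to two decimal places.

7.65

SEM = SD · √(1 − ρ) = 15.3 × √0.250 = 15.3 × 0.5000 = 7.650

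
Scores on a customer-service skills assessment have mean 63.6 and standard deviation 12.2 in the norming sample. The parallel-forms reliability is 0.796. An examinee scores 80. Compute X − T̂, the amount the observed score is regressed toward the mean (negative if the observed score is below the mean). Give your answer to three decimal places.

Weight the observed score by reliability and the mean by (1 − reliability): T̂ = 0.796·80 + 0.204·63.6 = 63.680 + 12.9744 = 76.65440.
X − T̂ = 80 − 76.6544 = 3.3456 → 3.346

3.346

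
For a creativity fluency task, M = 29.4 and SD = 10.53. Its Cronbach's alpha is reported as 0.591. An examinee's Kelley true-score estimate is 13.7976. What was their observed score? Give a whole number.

T̂ = ρX + (1 − ρ)μ  ⇒  X = (T̂ − (1 − ρ)μ) / ρ
X = (13.7976 − 0.409 × 29.4) / 0.591 = (13.7976 − 12.0246) / 0.591 = 1.7730 / 0.591 = 3.00

3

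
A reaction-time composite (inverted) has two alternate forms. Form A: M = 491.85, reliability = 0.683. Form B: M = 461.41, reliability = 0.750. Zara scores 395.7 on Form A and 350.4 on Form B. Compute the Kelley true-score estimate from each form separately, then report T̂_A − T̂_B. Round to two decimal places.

48.03

T̂_A = 0.683(395.7) + 0.317(491.85) = 426.1795
T̂_B = 0.750(350.4) + 0.250(461.41) = 378.1525
T̂_A − T̂_B = 48.0270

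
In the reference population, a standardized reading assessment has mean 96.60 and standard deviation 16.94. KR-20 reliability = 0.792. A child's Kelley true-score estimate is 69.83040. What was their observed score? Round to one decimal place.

62.8

T̂ = ρX + (1 − ρ)μ  ⇒  X = (T̂ − (1 − ρ)μ) / ρ
X = (69.83040 − 0.208 × 96.60) / 0.792 = (69.83040 − 20.09280) / 0.792 = 49.73760 / 0.792 = 62.800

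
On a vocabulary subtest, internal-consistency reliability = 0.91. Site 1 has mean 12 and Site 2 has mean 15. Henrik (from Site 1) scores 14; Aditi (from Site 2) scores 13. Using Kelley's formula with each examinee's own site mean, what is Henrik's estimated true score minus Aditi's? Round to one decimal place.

T̂_Henrik = 0.91(14) + 0.09(12) = 13.820
T̂_Aditi = 0.91(13) + 0.09(15) = 13.180
Difference = 13.820 − 13.180 = 0.640

0.6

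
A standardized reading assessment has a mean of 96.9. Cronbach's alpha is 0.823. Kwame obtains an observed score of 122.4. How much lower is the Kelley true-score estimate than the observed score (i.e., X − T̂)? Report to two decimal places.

T̂ = 0.823(122.4) + 0.177(96.9) = 100.7352 + 17.1513 = 117.8865 → 117.887
X − T̂ = 122.4 − 117.887 = 4.513 → 4.51

4.51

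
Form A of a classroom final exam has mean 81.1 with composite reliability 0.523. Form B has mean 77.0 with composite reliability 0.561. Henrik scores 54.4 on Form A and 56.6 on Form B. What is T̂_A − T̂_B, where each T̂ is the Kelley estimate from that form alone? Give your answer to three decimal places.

1.580

T̂_A = 0.523(54.4) + 0.477(81.1) = 67.13590
T̂_B = 0.561(56.6) + 0.439(77.0) = 65.55560
T̂_A − T̂_B = 1.58030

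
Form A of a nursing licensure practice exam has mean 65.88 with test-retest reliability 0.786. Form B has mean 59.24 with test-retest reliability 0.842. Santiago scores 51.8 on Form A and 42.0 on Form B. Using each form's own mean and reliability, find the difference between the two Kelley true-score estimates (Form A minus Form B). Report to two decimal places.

T̂_A = 0.786(51.8) + 0.214(65.88) = 54.8131
T̂_B = 0.842(42.0) + 0.158(59.24) = 44.7239
T̂_A − T̂_B = 10.0892

10.09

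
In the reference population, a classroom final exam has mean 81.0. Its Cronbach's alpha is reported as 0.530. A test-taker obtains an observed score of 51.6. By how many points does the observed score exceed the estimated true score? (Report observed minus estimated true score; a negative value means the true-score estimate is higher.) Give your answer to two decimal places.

-13.82

T̂ = ρX + (1 − ρ)μ
  = 0.530 × 51.6 + 0.470 × 81.0
  = 27.3480 + 38.0700
  = 65.4180
  ≈ 65.418
X − T̂ = 51.6 − 65.418 = -13.818 → -13.82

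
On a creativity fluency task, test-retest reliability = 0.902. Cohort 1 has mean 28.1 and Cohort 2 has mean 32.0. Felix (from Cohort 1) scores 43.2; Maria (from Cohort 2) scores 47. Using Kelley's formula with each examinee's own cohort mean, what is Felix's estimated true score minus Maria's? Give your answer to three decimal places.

T̂_Felix = 0.902(43.2) + 0.098(28.1) = 41.72020
T̂_Maria = 0.902(47) + 0.098(32.0) = 45.53000
Difference = 41.72020 − 45.53000 = -3.80980

-3.810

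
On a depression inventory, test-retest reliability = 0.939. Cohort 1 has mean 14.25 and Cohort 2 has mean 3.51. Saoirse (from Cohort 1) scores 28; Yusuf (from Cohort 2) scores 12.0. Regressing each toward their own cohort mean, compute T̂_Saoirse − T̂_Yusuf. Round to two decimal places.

15.68

T̂_Saoirse = 0.939(28) + 0.061(14.25) = 27.1612
T̂_Yusuf = 0.939(12.0) + 0.061(3.51) = 11.4821
Difference = 27.1612 − 11.4821 = 15.6791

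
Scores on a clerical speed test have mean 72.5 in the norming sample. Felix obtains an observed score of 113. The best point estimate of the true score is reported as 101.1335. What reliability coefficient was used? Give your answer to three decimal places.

0.707

T̂ = ρX + (1 − ρ)μ  ⇒  T̂ − μ = ρ(X − μ)
ρ = (T̂ − μ)/(X − μ) = (101.1335 − 72.5) / (113 − 72.5) = 28.6335 / 40.5 = 0.70700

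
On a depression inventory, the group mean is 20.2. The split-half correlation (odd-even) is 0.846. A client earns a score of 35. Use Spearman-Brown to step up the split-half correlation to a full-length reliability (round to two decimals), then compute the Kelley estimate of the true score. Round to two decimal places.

Spearman-Brown: ρ = 2r/(1 + r) = 2(0.846)/(1 + 0.846) = 1.6920/1.846 = 0.9166 → 0.92
T̂ = ρX + (1 − ρ)μ
  = 0.92 × 35 + 0.08 × 20.2
  = 32.20 + 1.616
  = 33.816
  ≈ 33.82

33.82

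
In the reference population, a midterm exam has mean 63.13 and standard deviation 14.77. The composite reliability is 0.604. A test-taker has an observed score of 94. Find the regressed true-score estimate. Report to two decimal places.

81.78

T̂ = ρX + (1 − ρ)μ
  = 0.604 × 94 + 0.396 × 63.13
  = 56.776 + 24.99948
  = 81.775
  ≈ 81.78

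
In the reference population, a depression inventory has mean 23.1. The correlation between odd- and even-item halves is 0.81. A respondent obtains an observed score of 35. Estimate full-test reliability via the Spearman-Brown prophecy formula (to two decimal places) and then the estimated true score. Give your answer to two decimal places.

Spearman-Brown: ρ = 2r/(1 + r) = 2(0.81)/(1 + 0.81) = 1.620/1.81 = 0.8950 → 0.90
Kelley's formula gives T̂ = 0.90·35 + 0.10·23.1 = 31.50 + 2.310 = 33.810.

33.81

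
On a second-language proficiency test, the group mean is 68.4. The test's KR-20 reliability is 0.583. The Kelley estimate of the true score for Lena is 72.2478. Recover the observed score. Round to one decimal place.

T̂ = ρX + (1 − ρ)μ  ⇒  X = (T̂ − (1 − ρ)μ) / ρ
X = (72.2478 − 0.417 × 68.4) / 0.583 = (72.2478 − 28.5228) / 0.583 = 43.7250 / 0.583 = 75.000

75.0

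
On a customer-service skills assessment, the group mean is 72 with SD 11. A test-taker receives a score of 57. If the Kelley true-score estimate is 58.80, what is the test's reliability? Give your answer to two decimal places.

T̂ = ρX + (1 − ρ)μ  ⇒  T̂ − μ = ρ(X − μ)
ρ = (T̂ − μ)/(X − μ) = (58.80 − 72) / (57 − 72) = -13.20 / -15.0 = 0.8800

0.88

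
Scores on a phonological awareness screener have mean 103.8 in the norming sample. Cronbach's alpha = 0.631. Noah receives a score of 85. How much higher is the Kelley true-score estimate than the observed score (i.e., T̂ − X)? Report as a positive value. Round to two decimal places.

T̂ = ρX + (1 − ρ)μ
  = 0.631 × 85 + 0.369 × 103.8
  = 53.635 + 38.3022
  = 91.9372
  ≈ 91.937
T̂ − X = 91.937 − 85 = 6.937 → 6.94

6.94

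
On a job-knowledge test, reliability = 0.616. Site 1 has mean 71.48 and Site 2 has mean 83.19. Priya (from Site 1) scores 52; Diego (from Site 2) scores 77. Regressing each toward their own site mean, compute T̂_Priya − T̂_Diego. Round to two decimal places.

-19.90

T̂_Priya = 0.616(52) + 0.384(71.48) = 59.4803
T̂_Diego = 0.616(77) + 0.384(83.19) = 79.3770
Difference = 59.4803 − 79.3770 = -19.8966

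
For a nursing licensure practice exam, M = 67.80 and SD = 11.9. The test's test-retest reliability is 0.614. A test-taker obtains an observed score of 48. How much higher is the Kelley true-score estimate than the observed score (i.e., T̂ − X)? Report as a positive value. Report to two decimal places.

7.64

T̂ = 0.614(48) + 0.386(67.80) = 29.472 + 26.17080 = 55.6428 → 55.643
T̂ − X = 55.643 − 48 = 7.643 → 7.64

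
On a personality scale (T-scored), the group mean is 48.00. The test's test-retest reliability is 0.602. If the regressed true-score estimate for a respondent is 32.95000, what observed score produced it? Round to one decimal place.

T̂ = ρX + (1 − ρ)μ  ⇒  X = (T̂ − (1 − ρ)μ) / ρ
X = (32.95000 − 0.398 × 48.00) / 0.602 = (32.95000 − 19.10400) / 0.602 = 13.84600 / 0.602 = 23.000

23.0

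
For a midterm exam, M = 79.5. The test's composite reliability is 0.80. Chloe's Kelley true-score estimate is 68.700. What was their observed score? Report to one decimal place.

66.0

T̂ = ρX + (1 − ρ)μ  ⇒  X = (T̂ − (1 − ρ)μ) / ρ
X = (68.700 − 0.20 × 79.5) / 0.80 = (68.700 − 15.900) / 0.80 = 52.800 / 0.80 = 66.000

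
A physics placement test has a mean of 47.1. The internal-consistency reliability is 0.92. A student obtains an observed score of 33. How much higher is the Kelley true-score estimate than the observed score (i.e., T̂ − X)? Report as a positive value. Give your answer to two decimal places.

Weight the observed score by reliability and the mean by (1 − reliability): T̂ = 0.92·33 + 0.08·47.1 = 30.36 + 3.768 = 34.1280.
T̂ − X = 34.128 − 33 = 1.128 → 1.13

1.13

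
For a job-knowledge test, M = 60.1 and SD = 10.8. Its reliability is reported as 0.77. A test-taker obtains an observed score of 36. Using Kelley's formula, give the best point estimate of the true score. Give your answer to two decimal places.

T̂ = 0.77(36) + 0.23(60.1) = 27.72 + 13.823 = 41.543 → 41.54

41.54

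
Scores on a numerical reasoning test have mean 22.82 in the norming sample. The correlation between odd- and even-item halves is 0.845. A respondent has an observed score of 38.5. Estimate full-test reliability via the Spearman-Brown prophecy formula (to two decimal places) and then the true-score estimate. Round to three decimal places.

Spearman-Brown: ρ = 2r/(1 + r) = 2(0.845)/(1 + 0.845) = 1.6900/1.845 = 0.9160 → 0.92
Weight the observed score by reliability and the mean by (1 − reliability): T̂ = 0.92·38.5 + 0.08·22.82 = 35.420 + 1.8256 = 37.2456.

37.246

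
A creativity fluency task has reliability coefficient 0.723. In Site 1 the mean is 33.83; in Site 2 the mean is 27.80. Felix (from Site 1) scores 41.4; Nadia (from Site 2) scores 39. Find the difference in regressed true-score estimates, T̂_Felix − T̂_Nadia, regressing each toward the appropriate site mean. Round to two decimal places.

3.41

T̂_Felix = 0.723(41.4) + 0.277(33.83) = 39.3031
T̂_Nadia = 0.723(39) + 0.277(27.80) = 35.8976
Difference = 39.3031 − 35.8976 = 3.4055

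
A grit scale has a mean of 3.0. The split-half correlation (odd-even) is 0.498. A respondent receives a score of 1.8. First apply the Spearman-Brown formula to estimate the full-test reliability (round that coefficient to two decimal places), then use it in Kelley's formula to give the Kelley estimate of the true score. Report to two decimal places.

Spearman-Brown: ρ = 2r/(1 + r) = 2(0.498)/(1 + 0.498) = 0.9960/1.498 = 0.6649 → 0.66
T̂ = ρX + (1 − ρ)μ
  = 0.66 × 1.8 + 0.34 × 3.0
  = 1.188 + 1.020
  = 2.208
  ≈ 2.21

2.21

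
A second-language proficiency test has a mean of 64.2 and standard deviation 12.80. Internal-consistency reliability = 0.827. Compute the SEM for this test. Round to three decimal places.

5.324

SEM = SD · √(1 − ρ) = 12.80 × √0.173 = 12.80 × 0.4159 = 5.3239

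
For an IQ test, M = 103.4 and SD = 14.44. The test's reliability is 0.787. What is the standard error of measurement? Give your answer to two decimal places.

SEM = SD · √(1 − ρ) = 14.44 × √0.213 = 14.44 × 0.4615 = 6.664

6.66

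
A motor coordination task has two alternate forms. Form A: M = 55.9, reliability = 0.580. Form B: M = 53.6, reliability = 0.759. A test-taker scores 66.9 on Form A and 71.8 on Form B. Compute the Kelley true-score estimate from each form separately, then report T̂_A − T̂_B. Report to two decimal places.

-5.13

T̂_A = 0.580(66.9) + 0.420(55.9) = 62.2800
T̂_B = 0.759(71.8) + 0.241(53.6) = 67.4138
T̂_A − T̂_B = -5.1338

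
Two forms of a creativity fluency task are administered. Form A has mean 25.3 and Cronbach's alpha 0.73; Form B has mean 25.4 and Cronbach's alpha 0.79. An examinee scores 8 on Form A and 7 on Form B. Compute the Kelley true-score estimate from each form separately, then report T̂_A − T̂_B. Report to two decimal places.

T̂_A = 0.73(8) + 0.27(25.3) = 12.6710
T̂_B = 0.79(7) + 0.21(25.4) = 10.8640
T̂_A − T̂_B = 1.8070

1.81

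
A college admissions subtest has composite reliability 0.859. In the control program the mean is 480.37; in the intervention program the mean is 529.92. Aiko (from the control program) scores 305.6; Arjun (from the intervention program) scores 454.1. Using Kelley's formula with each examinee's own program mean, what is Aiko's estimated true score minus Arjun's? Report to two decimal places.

T̂_Aiko = 0.859(305.6) + 0.141(480.37) = 330.2426
T̂_Arjun = 0.859(454.1) + 0.141(529.92) = 464.7906
Difference = 330.2426 − 464.7906 = -134.5481

-134.55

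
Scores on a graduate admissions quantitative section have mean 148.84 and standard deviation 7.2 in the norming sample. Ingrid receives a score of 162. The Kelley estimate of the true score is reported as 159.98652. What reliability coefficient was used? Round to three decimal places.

T̂ = ρX + (1 − ρ)μ  ⇒  T̂ − μ = ρ(X − μ)
ρ = (T̂ − μ)/(X − μ) = (159.98652 − 148.84) / (162 − 148.84) = 11.14652 / 13.16 = 0.84700

0.847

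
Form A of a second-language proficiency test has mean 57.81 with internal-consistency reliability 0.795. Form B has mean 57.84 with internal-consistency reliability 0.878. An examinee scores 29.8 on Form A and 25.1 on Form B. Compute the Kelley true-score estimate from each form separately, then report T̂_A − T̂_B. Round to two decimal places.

6.45

T̂_A = 0.795(29.8) + 0.205(57.81) = 35.5421
T̂_B = 0.878(25.1) + 0.122(57.84) = 29.0943
T̂_A − T̂_B = 6.4478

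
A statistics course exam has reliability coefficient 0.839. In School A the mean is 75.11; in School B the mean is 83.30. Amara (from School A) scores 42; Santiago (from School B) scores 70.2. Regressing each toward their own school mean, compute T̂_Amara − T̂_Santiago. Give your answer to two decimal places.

T̂_Amara = 0.839(42) + 0.161(75.11) = 47.3307
T̂_Santiago = 0.839(70.2) + 0.161(83.30) = 72.3091
Difference = 47.3307 − 72.3091 = -24.9784

-24.98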